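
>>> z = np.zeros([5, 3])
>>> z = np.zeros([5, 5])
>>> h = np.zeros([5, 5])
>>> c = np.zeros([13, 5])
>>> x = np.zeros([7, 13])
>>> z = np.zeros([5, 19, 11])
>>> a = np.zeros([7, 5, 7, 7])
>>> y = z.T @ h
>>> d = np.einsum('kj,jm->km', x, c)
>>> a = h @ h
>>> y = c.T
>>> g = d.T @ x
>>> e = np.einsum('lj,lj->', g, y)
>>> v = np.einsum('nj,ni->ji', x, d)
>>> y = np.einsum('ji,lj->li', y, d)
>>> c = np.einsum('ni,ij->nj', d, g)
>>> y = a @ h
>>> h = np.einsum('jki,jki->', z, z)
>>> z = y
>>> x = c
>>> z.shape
(5, 5)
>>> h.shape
()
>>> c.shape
(7, 13)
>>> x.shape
(7, 13)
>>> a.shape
(5, 5)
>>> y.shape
(5, 5)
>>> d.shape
(7, 5)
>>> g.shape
(5, 13)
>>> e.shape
()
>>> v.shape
(13, 5)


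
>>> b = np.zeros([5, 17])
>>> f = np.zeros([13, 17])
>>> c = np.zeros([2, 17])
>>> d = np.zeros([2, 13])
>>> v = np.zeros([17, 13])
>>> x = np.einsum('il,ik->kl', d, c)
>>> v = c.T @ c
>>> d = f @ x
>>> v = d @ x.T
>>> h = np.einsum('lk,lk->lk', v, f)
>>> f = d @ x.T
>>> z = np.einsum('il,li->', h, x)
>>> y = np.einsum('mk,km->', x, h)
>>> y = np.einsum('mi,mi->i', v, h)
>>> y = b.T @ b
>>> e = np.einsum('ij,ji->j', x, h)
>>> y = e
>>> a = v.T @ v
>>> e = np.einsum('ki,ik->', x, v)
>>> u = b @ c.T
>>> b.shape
(5, 17)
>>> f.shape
(13, 17)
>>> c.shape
(2, 17)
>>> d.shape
(13, 13)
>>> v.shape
(13, 17)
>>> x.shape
(17, 13)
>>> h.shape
(13, 17)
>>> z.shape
()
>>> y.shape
(13,)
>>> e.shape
()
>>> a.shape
(17, 17)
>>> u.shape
(5, 2)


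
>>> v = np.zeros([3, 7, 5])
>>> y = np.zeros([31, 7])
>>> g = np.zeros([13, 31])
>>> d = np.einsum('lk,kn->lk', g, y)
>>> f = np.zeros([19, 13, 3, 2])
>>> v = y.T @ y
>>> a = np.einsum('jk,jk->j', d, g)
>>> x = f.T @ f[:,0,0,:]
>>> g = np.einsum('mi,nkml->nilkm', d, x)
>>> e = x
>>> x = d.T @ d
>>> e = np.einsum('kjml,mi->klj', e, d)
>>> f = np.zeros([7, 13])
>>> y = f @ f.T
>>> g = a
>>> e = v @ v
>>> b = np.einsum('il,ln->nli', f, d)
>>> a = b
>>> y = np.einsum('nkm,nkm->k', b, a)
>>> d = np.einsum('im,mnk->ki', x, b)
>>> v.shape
(7, 7)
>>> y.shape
(13,)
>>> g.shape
(13,)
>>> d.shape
(7, 31)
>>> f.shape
(7, 13)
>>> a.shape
(31, 13, 7)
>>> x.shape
(31, 31)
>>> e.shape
(7, 7)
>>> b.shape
(31, 13, 7)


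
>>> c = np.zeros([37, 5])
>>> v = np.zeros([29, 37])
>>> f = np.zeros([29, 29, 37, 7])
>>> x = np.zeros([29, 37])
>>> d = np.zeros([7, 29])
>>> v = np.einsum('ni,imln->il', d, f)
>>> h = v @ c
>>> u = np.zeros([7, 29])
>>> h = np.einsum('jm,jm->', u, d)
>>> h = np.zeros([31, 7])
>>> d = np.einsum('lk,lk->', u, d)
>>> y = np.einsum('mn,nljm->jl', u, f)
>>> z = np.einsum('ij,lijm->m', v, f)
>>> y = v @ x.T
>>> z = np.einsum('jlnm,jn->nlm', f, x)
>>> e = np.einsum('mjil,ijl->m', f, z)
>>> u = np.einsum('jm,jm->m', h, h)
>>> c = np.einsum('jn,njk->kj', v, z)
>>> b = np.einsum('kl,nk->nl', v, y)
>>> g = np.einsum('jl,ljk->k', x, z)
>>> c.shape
(7, 29)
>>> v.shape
(29, 37)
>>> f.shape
(29, 29, 37, 7)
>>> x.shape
(29, 37)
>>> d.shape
()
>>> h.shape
(31, 7)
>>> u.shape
(7,)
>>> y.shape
(29, 29)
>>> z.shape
(37, 29, 7)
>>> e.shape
(29,)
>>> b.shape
(29, 37)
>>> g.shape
(7,)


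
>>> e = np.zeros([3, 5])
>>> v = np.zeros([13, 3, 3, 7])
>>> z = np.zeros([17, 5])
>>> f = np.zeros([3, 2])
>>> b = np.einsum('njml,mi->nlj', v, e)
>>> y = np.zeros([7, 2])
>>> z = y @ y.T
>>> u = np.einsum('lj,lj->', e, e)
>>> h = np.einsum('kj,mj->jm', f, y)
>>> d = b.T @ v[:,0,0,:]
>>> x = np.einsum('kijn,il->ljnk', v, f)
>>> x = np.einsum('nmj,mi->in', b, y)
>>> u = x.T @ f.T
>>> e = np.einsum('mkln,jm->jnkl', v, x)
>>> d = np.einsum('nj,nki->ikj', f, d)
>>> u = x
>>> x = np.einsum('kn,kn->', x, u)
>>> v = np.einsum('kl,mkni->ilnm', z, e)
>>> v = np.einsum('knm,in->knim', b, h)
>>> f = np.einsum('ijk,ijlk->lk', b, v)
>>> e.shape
(2, 7, 3, 3)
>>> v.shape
(13, 7, 2, 3)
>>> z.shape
(7, 7)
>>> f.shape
(2, 3)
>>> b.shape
(13, 7, 3)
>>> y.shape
(7, 2)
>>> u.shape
(2, 13)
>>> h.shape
(2, 7)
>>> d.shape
(7, 7, 2)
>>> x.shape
()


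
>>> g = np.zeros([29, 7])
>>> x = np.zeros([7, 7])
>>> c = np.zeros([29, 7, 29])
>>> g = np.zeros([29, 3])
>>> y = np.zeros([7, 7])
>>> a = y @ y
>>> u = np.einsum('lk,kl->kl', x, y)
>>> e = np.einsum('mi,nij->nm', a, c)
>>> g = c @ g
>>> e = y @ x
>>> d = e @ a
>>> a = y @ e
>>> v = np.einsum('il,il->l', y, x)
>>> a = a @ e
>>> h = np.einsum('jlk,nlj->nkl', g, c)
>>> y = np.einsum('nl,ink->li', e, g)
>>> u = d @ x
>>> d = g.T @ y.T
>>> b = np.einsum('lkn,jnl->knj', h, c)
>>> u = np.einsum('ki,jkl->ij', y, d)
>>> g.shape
(29, 7, 3)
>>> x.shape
(7, 7)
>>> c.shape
(29, 7, 29)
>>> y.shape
(7, 29)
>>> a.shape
(7, 7)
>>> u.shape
(29, 3)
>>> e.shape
(7, 7)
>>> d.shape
(3, 7, 7)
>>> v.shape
(7,)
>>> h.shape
(29, 3, 7)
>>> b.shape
(3, 7, 29)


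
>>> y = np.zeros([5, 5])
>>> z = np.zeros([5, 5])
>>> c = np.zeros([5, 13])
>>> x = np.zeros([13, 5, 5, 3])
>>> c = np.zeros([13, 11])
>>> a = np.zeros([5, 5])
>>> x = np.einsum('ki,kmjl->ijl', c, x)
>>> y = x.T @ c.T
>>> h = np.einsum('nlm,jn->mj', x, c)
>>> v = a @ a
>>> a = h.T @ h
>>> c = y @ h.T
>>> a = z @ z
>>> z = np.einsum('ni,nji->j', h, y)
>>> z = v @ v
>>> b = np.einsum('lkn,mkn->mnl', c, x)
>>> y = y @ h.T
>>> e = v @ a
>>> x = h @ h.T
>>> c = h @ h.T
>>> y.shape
(3, 5, 3)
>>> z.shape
(5, 5)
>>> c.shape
(3, 3)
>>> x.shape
(3, 3)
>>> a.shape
(5, 5)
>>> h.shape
(3, 13)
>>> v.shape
(5, 5)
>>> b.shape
(11, 3, 3)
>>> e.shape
(5, 5)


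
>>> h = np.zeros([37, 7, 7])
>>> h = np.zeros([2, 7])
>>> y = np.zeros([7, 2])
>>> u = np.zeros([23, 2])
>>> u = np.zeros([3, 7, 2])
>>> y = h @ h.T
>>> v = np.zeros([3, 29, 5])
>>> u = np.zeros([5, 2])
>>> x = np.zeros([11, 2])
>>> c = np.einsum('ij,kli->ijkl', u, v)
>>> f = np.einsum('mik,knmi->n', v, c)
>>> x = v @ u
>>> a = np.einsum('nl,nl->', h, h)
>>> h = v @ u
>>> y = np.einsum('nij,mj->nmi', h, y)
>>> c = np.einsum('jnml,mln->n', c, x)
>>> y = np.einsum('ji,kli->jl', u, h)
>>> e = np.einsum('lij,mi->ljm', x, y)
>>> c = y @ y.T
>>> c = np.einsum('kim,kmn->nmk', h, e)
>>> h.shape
(3, 29, 2)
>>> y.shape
(5, 29)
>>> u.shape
(5, 2)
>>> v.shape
(3, 29, 5)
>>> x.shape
(3, 29, 2)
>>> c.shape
(5, 2, 3)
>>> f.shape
(2,)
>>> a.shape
()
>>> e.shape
(3, 2, 5)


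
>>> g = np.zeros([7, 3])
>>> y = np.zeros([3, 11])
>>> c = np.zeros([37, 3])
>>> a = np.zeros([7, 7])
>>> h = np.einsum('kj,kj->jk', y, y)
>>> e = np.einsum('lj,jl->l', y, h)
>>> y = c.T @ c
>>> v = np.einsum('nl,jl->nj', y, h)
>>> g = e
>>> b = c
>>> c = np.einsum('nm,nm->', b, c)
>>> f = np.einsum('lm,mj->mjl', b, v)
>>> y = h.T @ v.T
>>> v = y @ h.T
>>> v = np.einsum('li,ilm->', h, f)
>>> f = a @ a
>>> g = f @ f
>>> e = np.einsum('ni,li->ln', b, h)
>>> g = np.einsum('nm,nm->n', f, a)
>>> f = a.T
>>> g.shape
(7,)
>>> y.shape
(3, 3)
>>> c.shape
()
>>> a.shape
(7, 7)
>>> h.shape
(11, 3)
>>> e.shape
(11, 37)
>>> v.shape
()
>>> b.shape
(37, 3)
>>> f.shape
(7, 7)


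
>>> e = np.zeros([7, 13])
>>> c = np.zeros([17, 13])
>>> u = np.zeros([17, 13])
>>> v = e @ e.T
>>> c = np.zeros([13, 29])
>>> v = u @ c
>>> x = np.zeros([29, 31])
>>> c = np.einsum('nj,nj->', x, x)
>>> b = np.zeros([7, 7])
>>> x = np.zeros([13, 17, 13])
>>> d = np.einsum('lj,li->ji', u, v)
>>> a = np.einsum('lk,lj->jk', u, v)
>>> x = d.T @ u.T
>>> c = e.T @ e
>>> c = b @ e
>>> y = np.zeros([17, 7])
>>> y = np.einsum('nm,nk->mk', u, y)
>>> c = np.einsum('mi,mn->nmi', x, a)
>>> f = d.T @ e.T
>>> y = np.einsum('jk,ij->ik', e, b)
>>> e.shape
(7, 13)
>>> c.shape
(13, 29, 17)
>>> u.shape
(17, 13)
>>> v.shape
(17, 29)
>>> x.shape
(29, 17)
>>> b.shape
(7, 7)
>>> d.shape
(13, 29)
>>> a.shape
(29, 13)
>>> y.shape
(7, 13)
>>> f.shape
(29, 7)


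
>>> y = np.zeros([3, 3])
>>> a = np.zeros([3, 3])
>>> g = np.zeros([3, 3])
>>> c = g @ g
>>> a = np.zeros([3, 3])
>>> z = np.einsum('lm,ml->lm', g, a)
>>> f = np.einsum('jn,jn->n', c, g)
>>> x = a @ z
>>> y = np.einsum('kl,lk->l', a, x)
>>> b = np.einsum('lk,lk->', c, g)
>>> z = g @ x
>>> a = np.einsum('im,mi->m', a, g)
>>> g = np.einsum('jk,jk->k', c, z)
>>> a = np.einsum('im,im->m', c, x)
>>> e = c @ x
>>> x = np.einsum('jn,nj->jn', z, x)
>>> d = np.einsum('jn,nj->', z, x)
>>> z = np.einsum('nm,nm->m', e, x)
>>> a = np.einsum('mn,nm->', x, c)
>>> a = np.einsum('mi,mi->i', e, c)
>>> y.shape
(3,)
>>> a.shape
(3,)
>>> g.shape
(3,)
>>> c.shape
(3, 3)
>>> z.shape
(3,)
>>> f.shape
(3,)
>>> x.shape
(3, 3)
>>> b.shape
()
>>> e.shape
(3, 3)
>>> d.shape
()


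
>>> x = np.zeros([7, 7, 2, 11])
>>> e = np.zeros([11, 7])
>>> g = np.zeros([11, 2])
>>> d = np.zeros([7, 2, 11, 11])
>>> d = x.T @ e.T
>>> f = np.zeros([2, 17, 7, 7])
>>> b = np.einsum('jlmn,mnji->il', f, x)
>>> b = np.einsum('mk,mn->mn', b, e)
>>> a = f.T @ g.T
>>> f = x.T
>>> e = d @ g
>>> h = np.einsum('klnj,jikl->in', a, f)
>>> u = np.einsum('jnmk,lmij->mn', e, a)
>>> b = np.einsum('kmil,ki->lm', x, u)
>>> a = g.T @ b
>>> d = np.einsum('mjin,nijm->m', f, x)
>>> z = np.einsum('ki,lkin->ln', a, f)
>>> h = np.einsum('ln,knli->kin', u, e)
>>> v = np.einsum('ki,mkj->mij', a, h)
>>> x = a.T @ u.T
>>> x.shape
(7, 7)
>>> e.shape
(11, 2, 7, 2)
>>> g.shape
(11, 2)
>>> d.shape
(11,)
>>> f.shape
(11, 2, 7, 7)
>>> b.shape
(11, 7)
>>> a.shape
(2, 7)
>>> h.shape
(11, 2, 2)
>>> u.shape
(7, 2)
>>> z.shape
(11, 7)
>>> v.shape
(11, 7, 2)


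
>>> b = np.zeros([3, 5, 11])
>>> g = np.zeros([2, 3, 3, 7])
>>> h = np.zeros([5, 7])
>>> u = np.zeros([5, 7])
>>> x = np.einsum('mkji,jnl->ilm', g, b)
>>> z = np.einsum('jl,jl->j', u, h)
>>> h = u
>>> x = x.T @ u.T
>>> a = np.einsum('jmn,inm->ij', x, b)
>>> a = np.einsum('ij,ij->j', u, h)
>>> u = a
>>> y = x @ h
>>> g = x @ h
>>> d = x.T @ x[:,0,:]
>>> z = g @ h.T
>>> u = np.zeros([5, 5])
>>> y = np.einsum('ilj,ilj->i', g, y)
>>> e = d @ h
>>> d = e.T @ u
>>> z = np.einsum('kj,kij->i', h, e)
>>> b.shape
(3, 5, 11)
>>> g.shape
(2, 11, 7)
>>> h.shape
(5, 7)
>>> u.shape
(5, 5)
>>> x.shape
(2, 11, 5)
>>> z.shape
(11,)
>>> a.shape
(7,)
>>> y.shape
(2,)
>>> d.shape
(7, 11, 5)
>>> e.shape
(5, 11, 7)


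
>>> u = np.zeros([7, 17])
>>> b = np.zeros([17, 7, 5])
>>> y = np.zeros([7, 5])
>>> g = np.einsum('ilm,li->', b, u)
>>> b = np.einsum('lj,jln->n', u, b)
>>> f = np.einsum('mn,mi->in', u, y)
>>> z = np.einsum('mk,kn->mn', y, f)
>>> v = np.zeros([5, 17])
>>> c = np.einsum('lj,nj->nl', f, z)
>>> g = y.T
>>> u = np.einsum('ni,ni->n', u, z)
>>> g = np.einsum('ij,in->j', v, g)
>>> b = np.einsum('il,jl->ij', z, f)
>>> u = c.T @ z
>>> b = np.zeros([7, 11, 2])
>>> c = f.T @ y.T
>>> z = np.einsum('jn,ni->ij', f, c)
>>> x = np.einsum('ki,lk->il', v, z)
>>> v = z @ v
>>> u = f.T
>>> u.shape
(17, 5)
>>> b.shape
(7, 11, 2)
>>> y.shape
(7, 5)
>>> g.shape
(17,)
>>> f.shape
(5, 17)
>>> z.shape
(7, 5)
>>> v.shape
(7, 17)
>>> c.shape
(17, 7)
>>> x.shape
(17, 7)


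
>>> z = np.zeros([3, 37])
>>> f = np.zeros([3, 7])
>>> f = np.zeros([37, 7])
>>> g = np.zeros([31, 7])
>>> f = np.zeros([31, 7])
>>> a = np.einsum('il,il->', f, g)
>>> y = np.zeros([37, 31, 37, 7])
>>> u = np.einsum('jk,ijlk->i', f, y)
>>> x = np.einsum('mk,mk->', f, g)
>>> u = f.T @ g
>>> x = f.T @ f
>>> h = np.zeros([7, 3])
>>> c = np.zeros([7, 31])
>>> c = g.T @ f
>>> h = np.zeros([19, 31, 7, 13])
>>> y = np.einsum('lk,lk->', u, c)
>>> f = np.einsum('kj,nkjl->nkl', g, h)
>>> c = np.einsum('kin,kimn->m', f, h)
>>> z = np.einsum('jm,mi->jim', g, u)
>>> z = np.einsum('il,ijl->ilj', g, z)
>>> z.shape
(31, 7, 7)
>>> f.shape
(19, 31, 13)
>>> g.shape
(31, 7)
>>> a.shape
()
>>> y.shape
()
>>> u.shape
(7, 7)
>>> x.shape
(7, 7)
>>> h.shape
(19, 31, 7, 13)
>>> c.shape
(7,)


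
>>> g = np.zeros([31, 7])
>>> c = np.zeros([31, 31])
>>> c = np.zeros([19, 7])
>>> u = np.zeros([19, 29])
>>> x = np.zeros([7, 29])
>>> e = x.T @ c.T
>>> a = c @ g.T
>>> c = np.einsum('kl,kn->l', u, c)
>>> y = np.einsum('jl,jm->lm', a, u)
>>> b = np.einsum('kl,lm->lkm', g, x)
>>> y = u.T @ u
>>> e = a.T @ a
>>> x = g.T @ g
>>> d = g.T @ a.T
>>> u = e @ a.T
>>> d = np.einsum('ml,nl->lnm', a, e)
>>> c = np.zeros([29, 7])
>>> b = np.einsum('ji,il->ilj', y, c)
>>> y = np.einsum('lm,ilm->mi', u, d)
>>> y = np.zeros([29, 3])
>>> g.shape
(31, 7)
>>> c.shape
(29, 7)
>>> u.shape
(31, 19)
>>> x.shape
(7, 7)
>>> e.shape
(31, 31)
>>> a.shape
(19, 31)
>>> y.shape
(29, 3)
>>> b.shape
(29, 7, 29)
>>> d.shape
(31, 31, 19)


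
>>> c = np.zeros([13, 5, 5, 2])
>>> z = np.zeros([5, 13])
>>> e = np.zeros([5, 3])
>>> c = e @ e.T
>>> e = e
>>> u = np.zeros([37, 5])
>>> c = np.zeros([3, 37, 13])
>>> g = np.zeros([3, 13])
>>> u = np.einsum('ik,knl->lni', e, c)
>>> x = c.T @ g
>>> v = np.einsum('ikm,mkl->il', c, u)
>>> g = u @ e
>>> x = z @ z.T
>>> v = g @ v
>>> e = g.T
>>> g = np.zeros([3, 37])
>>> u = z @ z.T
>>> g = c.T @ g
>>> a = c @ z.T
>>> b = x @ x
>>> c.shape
(3, 37, 13)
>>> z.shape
(5, 13)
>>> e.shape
(3, 37, 13)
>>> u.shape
(5, 5)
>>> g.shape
(13, 37, 37)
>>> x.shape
(5, 5)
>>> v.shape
(13, 37, 5)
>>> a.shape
(3, 37, 5)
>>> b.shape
(5, 5)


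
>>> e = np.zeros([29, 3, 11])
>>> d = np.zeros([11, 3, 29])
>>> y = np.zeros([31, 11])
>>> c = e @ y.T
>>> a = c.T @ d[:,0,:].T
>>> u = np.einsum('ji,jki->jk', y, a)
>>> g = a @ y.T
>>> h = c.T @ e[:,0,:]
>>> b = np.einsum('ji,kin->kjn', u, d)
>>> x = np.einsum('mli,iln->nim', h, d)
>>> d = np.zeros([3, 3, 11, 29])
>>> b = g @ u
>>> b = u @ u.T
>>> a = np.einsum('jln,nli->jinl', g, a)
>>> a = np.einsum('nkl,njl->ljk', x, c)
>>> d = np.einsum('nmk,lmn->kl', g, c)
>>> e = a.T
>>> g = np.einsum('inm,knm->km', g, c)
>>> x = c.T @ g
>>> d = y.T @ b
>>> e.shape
(11, 3, 31)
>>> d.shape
(11, 31)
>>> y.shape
(31, 11)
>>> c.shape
(29, 3, 31)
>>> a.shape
(31, 3, 11)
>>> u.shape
(31, 3)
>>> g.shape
(29, 31)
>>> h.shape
(31, 3, 11)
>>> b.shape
(31, 31)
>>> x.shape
(31, 3, 31)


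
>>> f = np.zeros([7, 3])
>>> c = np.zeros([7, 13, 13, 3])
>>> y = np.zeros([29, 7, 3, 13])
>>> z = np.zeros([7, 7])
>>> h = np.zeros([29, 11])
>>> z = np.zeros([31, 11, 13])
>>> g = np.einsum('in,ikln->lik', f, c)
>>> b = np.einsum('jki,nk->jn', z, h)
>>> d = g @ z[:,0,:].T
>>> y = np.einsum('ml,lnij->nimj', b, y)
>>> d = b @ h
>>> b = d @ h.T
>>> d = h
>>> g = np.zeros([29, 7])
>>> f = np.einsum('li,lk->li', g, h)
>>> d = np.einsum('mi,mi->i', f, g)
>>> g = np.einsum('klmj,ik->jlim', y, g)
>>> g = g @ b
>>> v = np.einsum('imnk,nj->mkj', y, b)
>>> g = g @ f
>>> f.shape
(29, 7)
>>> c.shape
(7, 13, 13, 3)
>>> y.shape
(7, 3, 31, 13)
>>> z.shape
(31, 11, 13)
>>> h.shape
(29, 11)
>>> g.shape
(13, 3, 29, 7)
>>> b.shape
(31, 29)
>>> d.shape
(7,)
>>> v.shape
(3, 13, 29)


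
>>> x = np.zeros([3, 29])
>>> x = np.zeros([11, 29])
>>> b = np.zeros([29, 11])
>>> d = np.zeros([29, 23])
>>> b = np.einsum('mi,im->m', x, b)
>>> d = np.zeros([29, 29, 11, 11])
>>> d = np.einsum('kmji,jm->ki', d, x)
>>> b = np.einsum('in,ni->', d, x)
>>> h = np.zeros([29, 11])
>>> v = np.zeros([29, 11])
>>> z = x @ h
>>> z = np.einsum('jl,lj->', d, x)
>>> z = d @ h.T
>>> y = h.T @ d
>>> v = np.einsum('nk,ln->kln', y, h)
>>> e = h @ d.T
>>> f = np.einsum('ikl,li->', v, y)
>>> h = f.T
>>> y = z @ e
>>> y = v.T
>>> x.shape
(11, 29)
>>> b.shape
()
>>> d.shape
(29, 11)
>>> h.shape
()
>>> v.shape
(11, 29, 11)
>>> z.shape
(29, 29)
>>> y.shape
(11, 29, 11)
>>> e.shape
(29, 29)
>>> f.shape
()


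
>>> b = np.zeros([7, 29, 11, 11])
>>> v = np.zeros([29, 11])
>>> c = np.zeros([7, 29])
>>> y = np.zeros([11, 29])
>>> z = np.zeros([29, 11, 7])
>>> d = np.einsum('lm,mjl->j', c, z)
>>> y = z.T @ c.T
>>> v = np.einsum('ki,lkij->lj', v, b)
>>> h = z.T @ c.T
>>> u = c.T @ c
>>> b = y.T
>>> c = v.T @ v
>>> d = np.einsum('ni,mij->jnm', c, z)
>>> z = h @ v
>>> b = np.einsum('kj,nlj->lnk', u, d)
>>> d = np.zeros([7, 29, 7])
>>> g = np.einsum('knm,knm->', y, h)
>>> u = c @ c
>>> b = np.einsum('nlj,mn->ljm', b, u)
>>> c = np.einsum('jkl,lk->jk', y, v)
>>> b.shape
(7, 29, 11)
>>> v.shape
(7, 11)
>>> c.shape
(7, 11)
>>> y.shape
(7, 11, 7)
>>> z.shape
(7, 11, 11)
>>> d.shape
(7, 29, 7)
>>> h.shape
(7, 11, 7)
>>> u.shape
(11, 11)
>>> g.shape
()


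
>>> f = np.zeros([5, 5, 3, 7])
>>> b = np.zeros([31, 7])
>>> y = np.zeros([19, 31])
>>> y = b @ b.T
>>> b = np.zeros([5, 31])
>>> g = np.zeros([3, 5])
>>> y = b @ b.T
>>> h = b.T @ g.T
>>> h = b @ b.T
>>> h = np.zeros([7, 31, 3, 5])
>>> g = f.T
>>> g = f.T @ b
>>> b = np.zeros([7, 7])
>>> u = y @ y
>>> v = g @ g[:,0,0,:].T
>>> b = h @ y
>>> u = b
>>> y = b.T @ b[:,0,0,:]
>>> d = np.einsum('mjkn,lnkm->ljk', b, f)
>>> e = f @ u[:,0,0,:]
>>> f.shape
(5, 5, 3, 7)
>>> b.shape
(7, 31, 3, 5)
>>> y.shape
(5, 3, 31, 5)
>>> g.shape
(7, 3, 5, 31)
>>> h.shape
(7, 31, 3, 5)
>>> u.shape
(7, 31, 3, 5)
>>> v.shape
(7, 3, 5, 7)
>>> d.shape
(5, 31, 3)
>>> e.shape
(5, 5, 3, 5)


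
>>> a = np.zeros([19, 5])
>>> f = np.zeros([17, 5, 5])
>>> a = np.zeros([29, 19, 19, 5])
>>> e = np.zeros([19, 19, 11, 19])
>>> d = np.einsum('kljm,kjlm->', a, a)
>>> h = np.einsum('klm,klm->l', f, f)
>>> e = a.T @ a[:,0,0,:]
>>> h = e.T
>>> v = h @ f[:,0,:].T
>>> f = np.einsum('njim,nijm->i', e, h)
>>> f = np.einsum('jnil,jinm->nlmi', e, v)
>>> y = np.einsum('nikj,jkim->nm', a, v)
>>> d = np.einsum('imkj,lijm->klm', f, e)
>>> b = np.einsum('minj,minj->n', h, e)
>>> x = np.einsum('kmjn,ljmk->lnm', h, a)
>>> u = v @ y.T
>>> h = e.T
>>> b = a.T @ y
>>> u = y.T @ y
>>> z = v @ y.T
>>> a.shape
(29, 19, 19, 5)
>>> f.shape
(19, 5, 17, 19)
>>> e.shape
(5, 19, 19, 5)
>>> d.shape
(17, 5, 5)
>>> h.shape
(5, 19, 19, 5)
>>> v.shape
(5, 19, 19, 17)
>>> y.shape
(29, 17)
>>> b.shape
(5, 19, 19, 17)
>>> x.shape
(29, 5, 19)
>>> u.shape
(17, 17)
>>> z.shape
(5, 19, 19, 29)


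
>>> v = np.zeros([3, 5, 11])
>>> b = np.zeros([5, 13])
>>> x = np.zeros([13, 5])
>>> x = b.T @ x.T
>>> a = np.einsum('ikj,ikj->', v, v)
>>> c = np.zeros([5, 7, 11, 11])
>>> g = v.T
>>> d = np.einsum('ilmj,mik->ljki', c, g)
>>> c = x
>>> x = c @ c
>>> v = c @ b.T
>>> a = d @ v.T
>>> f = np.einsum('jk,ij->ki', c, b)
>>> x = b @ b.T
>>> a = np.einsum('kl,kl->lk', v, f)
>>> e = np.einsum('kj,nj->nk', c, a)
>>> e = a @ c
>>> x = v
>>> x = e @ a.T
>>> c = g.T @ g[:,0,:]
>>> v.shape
(13, 5)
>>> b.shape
(5, 13)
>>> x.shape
(5, 5)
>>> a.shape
(5, 13)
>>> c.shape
(3, 5, 3)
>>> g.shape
(11, 5, 3)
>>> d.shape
(7, 11, 3, 5)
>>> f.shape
(13, 5)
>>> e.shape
(5, 13)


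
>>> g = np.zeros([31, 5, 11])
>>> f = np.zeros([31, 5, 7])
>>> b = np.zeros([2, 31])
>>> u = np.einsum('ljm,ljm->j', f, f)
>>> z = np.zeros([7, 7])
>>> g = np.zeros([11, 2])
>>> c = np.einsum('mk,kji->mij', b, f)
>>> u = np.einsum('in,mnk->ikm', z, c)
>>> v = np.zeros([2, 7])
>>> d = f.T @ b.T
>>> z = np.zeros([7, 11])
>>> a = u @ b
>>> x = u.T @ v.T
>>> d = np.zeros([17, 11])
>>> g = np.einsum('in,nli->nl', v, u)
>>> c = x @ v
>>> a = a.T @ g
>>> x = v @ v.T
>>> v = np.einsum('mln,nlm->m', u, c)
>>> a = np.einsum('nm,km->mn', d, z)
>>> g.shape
(7, 5)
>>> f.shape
(31, 5, 7)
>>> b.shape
(2, 31)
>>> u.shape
(7, 5, 2)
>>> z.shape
(7, 11)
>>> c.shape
(2, 5, 7)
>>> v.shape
(7,)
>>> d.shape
(17, 11)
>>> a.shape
(11, 17)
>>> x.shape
(2, 2)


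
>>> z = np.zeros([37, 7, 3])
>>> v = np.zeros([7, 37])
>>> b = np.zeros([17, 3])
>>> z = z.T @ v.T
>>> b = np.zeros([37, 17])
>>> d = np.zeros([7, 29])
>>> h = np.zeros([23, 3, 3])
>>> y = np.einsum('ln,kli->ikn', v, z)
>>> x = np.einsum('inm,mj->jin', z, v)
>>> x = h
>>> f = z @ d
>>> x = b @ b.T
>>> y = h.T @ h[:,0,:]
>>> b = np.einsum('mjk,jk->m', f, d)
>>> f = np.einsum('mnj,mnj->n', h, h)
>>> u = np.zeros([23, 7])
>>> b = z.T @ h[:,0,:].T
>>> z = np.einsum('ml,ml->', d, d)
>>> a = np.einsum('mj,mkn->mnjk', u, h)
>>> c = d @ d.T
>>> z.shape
()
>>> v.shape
(7, 37)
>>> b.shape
(7, 7, 23)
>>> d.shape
(7, 29)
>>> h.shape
(23, 3, 3)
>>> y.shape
(3, 3, 3)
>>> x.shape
(37, 37)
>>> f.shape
(3,)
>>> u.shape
(23, 7)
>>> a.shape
(23, 3, 7, 3)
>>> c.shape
(7, 7)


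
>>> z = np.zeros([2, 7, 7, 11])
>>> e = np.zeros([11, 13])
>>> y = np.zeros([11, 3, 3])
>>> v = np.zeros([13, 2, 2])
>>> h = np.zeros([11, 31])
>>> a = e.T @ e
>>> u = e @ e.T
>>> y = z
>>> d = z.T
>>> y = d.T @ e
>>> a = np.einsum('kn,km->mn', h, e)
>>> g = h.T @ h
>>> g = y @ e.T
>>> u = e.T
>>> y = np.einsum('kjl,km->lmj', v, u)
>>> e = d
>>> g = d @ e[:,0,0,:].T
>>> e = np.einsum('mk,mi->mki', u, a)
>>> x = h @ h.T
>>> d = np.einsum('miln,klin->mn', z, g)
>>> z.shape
(2, 7, 7, 11)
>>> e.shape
(13, 11, 31)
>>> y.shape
(2, 11, 2)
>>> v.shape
(13, 2, 2)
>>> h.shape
(11, 31)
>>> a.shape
(13, 31)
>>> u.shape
(13, 11)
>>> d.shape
(2, 11)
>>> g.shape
(11, 7, 7, 11)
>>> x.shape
(11, 11)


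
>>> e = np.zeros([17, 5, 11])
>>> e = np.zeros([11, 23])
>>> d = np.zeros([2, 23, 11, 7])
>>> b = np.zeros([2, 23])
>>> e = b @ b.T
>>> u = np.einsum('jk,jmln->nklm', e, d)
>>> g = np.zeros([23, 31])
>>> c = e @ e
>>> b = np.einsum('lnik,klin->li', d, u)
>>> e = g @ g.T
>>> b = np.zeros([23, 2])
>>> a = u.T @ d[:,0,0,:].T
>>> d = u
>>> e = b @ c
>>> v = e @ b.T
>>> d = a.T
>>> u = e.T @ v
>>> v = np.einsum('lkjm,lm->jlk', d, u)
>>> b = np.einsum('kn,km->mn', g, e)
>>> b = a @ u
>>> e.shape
(23, 2)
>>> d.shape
(2, 2, 11, 23)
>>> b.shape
(23, 11, 2, 23)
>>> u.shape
(2, 23)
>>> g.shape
(23, 31)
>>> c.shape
(2, 2)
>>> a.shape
(23, 11, 2, 2)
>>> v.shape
(11, 2, 2)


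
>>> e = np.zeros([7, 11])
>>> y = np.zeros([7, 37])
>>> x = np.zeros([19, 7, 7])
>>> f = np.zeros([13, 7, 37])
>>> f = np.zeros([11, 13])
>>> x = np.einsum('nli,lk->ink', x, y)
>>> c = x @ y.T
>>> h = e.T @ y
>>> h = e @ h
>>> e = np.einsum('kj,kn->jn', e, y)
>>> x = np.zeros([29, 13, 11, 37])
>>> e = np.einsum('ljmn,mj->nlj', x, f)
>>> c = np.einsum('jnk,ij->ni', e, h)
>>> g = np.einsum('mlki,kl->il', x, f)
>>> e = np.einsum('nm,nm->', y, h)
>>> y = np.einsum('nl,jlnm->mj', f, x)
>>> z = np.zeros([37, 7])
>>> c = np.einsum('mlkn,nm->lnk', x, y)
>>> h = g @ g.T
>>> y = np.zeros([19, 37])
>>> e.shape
()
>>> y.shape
(19, 37)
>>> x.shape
(29, 13, 11, 37)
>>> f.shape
(11, 13)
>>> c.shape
(13, 37, 11)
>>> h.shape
(37, 37)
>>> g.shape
(37, 13)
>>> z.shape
(37, 7)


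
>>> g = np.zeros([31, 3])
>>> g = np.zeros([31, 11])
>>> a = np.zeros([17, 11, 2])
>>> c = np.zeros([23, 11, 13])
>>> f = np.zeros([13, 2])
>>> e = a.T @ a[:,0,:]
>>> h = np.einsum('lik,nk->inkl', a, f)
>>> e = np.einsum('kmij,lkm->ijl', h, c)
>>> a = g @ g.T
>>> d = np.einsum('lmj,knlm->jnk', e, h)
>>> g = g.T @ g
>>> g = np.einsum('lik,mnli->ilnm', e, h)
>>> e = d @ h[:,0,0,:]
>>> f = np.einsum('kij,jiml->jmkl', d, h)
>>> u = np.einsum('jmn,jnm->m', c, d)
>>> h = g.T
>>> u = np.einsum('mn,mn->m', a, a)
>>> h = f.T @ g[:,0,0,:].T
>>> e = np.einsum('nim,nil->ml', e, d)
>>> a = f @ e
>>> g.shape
(17, 2, 13, 11)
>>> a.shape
(11, 2, 23, 11)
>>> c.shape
(23, 11, 13)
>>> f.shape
(11, 2, 23, 17)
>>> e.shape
(17, 11)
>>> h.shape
(17, 23, 2, 17)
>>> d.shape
(23, 13, 11)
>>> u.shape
(31,)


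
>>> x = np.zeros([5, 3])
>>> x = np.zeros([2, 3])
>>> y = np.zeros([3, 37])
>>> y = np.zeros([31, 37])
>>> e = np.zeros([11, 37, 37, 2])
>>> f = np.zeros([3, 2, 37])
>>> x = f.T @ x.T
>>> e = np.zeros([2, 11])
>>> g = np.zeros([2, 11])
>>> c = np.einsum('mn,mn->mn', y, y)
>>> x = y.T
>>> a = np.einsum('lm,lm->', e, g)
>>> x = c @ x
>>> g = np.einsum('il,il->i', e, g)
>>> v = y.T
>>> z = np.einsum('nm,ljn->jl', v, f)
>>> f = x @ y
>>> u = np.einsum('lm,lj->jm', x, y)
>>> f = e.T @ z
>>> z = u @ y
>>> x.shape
(31, 31)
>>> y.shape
(31, 37)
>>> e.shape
(2, 11)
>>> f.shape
(11, 3)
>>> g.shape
(2,)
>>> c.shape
(31, 37)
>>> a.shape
()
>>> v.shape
(37, 31)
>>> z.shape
(37, 37)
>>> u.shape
(37, 31)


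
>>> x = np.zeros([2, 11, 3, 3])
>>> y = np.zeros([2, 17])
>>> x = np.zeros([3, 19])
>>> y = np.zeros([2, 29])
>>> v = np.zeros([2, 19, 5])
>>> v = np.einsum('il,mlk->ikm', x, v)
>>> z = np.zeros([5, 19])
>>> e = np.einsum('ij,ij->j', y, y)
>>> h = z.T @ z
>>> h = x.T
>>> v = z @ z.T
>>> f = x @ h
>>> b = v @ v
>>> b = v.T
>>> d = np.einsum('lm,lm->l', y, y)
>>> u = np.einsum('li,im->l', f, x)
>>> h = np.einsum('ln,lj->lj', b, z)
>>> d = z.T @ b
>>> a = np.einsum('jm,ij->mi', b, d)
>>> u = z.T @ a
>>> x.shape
(3, 19)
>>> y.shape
(2, 29)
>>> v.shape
(5, 5)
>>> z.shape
(5, 19)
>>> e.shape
(29,)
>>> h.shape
(5, 19)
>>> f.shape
(3, 3)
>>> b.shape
(5, 5)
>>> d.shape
(19, 5)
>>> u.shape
(19, 19)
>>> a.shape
(5, 19)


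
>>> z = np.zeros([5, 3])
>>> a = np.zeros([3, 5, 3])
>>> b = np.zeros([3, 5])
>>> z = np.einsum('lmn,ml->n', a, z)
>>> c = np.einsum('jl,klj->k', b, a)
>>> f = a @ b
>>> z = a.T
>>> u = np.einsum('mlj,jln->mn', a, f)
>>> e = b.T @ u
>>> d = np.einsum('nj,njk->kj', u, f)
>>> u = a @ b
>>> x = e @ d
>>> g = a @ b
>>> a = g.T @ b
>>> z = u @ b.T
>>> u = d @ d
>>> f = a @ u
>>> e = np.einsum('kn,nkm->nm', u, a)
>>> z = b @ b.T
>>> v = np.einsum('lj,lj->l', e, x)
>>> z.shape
(3, 3)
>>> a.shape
(5, 5, 5)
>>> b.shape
(3, 5)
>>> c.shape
(3,)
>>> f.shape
(5, 5, 5)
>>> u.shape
(5, 5)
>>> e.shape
(5, 5)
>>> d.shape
(5, 5)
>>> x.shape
(5, 5)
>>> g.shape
(3, 5, 5)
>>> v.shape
(5,)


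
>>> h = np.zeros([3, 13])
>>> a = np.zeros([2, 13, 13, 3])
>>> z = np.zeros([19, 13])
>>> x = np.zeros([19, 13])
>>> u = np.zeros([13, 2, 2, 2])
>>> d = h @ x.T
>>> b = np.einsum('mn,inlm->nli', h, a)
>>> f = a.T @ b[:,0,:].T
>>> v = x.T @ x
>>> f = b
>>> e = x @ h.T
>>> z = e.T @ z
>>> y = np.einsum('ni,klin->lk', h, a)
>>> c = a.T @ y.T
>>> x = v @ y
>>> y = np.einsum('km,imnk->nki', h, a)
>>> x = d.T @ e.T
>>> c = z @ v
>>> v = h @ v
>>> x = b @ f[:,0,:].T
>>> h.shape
(3, 13)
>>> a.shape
(2, 13, 13, 3)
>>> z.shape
(3, 13)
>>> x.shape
(13, 13, 13)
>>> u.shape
(13, 2, 2, 2)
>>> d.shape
(3, 19)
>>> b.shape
(13, 13, 2)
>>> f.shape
(13, 13, 2)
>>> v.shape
(3, 13)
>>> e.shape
(19, 3)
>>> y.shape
(13, 3, 2)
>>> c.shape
(3, 13)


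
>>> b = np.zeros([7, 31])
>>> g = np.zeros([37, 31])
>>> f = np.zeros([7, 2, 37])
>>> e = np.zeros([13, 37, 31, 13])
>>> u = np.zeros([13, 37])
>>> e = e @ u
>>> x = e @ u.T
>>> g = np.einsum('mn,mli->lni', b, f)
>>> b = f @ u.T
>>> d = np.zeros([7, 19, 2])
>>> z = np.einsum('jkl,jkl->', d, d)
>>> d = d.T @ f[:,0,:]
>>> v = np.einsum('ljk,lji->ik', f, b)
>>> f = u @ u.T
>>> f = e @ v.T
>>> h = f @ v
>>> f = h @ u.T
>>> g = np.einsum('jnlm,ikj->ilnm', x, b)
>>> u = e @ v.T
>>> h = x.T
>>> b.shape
(7, 2, 13)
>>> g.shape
(7, 31, 37, 13)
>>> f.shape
(13, 37, 31, 13)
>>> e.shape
(13, 37, 31, 37)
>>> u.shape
(13, 37, 31, 13)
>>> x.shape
(13, 37, 31, 13)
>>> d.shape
(2, 19, 37)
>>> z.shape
()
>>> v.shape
(13, 37)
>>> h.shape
(13, 31, 37, 13)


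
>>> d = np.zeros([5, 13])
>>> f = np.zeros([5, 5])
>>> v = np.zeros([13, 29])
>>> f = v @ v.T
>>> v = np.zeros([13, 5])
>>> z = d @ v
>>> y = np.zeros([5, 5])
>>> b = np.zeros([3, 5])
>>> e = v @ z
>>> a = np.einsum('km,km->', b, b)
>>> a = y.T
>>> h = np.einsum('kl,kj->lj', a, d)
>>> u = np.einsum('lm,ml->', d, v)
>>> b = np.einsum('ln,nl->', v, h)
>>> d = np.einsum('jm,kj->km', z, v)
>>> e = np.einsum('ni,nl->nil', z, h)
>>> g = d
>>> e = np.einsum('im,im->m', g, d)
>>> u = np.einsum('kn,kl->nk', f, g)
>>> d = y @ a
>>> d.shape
(5, 5)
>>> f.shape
(13, 13)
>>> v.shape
(13, 5)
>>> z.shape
(5, 5)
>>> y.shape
(5, 5)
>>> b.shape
()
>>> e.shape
(5,)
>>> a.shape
(5, 5)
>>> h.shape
(5, 13)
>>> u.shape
(13, 13)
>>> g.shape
(13, 5)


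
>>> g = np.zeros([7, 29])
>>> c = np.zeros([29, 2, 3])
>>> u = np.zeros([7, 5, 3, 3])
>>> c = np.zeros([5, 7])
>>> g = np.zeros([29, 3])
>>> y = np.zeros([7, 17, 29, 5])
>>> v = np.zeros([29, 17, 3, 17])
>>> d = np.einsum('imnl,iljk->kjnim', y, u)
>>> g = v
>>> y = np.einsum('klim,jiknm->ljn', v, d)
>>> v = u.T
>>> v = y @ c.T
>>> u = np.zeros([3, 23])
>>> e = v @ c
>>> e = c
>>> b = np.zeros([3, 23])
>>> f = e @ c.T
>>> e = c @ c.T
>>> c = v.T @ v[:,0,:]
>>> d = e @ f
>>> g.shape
(29, 17, 3, 17)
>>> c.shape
(5, 3, 5)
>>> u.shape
(3, 23)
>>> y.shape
(17, 3, 7)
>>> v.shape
(17, 3, 5)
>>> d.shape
(5, 5)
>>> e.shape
(5, 5)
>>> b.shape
(3, 23)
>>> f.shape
(5, 5)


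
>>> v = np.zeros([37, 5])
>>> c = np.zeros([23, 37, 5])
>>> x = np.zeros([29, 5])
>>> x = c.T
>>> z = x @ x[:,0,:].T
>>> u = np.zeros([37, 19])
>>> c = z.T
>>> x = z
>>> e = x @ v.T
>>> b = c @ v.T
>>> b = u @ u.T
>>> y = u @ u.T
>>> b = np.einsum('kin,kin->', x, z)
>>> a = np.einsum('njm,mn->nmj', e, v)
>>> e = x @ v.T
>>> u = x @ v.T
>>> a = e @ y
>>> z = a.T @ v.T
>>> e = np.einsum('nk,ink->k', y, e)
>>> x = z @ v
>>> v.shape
(37, 5)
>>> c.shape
(5, 37, 5)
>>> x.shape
(37, 37, 5)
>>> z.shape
(37, 37, 37)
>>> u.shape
(5, 37, 37)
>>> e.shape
(37,)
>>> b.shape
()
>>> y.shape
(37, 37)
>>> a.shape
(5, 37, 37)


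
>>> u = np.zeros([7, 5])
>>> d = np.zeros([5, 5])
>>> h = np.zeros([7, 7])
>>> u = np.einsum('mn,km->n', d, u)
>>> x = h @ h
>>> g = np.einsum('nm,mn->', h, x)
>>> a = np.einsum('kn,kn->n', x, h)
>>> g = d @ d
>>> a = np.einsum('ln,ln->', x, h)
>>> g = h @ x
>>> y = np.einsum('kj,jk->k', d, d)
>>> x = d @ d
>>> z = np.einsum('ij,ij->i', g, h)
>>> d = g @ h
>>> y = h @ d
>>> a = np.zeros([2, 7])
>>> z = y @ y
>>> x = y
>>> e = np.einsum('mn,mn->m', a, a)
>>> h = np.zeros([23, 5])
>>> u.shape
(5,)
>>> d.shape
(7, 7)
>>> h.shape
(23, 5)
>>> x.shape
(7, 7)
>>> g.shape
(7, 7)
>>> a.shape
(2, 7)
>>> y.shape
(7, 7)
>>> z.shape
(7, 7)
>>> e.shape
(2,)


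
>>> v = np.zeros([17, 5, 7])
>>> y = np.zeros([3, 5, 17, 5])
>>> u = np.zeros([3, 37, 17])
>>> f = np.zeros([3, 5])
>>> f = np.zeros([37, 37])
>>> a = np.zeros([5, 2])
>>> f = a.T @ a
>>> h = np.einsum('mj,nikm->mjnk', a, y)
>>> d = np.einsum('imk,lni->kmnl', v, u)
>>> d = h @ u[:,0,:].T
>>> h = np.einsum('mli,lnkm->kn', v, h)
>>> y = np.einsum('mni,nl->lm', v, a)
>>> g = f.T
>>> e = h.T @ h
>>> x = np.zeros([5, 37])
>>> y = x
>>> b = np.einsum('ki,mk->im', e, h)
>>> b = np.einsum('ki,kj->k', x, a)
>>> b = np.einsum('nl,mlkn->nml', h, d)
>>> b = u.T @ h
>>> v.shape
(17, 5, 7)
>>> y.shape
(5, 37)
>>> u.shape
(3, 37, 17)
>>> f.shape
(2, 2)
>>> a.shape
(5, 2)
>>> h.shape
(3, 2)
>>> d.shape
(5, 2, 3, 3)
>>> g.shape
(2, 2)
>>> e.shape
(2, 2)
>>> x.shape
(5, 37)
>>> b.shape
(17, 37, 2)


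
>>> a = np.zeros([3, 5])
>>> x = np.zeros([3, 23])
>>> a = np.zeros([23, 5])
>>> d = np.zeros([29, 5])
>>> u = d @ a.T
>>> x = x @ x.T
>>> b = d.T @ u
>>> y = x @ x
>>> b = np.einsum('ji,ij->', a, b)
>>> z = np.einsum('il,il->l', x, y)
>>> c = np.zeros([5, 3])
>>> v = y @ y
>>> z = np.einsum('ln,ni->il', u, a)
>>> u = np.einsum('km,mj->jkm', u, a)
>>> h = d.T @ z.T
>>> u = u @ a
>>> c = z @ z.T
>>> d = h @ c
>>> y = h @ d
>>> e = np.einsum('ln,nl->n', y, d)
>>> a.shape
(23, 5)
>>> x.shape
(3, 3)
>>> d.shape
(5, 5)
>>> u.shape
(5, 29, 5)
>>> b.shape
()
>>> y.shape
(5, 5)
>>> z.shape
(5, 29)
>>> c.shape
(5, 5)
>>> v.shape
(3, 3)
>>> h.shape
(5, 5)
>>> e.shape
(5,)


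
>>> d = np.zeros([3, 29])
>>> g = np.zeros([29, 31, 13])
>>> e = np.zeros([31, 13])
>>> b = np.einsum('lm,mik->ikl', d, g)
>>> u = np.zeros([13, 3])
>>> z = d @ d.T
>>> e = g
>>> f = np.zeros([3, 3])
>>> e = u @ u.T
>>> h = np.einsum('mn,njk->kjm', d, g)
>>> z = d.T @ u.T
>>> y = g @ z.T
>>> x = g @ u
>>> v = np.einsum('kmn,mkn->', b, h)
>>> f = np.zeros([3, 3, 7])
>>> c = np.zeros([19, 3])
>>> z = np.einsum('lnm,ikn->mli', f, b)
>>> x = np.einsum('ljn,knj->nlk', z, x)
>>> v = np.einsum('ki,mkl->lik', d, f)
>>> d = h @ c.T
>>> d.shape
(13, 31, 19)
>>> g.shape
(29, 31, 13)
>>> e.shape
(13, 13)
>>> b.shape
(31, 13, 3)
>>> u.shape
(13, 3)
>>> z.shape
(7, 3, 31)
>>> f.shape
(3, 3, 7)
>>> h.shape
(13, 31, 3)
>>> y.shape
(29, 31, 29)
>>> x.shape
(31, 7, 29)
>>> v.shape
(7, 29, 3)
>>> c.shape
(19, 3)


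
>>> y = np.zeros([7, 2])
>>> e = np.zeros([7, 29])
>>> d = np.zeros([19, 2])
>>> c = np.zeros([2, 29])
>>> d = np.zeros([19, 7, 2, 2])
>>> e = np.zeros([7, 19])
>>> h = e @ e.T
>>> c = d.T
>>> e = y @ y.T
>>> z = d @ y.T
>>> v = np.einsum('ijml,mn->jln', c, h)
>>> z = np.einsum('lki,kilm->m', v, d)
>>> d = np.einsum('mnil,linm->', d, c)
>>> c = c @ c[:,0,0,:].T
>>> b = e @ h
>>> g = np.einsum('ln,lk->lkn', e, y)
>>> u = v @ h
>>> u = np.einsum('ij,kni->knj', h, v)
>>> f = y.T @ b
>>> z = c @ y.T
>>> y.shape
(7, 2)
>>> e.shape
(7, 7)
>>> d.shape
()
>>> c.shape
(2, 2, 7, 2)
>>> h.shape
(7, 7)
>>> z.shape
(2, 2, 7, 7)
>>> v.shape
(2, 19, 7)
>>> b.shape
(7, 7)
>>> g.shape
(7, 2, 7)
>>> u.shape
(2, 19, 7)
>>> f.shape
(2, 7)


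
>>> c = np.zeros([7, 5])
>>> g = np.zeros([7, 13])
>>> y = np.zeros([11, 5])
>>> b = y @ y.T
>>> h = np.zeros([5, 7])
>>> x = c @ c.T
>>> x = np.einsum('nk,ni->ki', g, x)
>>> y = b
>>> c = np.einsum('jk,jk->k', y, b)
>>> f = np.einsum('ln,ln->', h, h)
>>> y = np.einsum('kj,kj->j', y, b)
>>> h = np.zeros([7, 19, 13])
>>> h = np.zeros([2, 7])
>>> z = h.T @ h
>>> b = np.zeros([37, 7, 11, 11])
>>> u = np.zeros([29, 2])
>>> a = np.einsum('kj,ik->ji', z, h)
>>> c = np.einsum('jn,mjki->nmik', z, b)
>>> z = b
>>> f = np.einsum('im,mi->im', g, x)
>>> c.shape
(7, 37, 11, 11)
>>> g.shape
(7, 13)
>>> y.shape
(11,)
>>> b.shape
(37, 7, 11, 11)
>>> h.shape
(2, 7)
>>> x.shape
(13, 7)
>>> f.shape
(7, 13)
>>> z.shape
(37, 7, 11, 11)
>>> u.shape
(29, 2)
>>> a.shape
(7, 2)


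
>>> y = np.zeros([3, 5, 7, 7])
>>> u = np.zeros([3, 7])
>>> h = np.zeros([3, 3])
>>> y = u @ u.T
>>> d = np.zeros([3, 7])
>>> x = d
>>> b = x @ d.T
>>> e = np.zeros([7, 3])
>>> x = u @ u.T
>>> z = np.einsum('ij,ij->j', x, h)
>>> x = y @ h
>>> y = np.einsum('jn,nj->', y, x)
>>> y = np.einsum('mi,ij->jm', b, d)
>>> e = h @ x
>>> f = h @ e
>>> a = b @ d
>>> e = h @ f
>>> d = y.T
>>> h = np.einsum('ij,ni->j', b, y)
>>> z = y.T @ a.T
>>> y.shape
(7, 3)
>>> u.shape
(3, 7)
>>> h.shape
(3,)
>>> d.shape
(3, 7)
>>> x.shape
(3, 3)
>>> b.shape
(3, 3)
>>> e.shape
(3, 3)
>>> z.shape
(3, 3)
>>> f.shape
(3, 3)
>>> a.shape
(3, 7)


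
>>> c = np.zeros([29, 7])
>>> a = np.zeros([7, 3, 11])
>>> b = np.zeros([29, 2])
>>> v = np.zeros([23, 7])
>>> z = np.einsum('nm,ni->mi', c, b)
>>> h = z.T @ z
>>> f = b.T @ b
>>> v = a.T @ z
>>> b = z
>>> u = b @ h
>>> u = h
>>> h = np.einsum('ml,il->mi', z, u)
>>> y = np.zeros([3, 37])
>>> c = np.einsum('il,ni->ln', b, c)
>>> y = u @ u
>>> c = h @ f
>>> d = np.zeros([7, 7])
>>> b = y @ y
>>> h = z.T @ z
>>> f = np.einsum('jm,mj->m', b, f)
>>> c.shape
(7, 2)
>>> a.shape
(7, 3, 11)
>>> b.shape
(2, 2)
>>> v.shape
(11, 3, 2)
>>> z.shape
(7, 2)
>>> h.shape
(2, 2)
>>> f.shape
(2,)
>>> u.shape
(2, 2)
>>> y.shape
(2, 2)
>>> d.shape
(7, 7)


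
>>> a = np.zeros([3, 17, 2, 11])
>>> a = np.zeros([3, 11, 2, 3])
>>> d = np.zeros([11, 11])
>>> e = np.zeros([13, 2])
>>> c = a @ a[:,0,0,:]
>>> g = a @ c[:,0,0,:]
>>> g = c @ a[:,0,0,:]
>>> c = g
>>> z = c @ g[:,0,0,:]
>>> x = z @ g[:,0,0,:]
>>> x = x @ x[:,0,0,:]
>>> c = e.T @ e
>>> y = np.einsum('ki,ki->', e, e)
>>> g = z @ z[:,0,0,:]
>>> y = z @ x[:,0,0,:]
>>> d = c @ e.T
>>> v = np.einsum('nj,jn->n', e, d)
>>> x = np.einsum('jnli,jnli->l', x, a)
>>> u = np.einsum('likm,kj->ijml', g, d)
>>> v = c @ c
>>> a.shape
(3, 11, 2, 3)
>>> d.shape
(2, 13)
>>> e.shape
(13, 2)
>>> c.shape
(2, 2)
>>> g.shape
(3, 11, 2, 3)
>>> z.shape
(3, 11, 2, 3)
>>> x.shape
(2,)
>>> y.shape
(3, 11, 2, 3)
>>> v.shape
(2, 2)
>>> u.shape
(11, 13, 3, 3)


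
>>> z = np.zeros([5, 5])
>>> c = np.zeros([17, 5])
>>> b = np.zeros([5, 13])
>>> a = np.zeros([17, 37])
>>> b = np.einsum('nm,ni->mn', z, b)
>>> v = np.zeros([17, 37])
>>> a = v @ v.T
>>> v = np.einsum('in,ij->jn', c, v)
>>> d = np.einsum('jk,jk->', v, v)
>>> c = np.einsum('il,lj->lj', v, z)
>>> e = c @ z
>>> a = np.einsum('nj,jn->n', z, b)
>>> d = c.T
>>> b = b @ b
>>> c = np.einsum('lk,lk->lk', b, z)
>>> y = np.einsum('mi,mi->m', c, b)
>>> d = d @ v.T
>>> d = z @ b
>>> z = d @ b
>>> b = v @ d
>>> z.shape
(5, 5)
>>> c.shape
(5, 5)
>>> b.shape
(37, 5)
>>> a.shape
(5,)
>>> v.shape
(37, 5)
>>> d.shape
(5, 5)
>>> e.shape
(5, 5)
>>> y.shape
(5,)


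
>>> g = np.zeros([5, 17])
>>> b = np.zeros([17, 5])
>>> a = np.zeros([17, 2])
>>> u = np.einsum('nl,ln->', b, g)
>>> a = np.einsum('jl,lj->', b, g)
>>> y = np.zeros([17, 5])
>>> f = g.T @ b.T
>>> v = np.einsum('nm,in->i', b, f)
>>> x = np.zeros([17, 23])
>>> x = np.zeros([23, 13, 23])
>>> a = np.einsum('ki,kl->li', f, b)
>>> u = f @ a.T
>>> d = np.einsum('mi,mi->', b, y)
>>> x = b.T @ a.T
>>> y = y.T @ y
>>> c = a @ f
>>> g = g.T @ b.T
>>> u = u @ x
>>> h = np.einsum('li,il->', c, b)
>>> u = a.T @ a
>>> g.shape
(17, 17)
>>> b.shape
(17, 5)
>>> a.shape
(5, 17)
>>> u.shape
(17, 17)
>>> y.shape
(5, 5)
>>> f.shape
(17, 17)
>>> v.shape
(17,)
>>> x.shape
(5, 5)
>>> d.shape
()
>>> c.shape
(5, 17)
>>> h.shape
()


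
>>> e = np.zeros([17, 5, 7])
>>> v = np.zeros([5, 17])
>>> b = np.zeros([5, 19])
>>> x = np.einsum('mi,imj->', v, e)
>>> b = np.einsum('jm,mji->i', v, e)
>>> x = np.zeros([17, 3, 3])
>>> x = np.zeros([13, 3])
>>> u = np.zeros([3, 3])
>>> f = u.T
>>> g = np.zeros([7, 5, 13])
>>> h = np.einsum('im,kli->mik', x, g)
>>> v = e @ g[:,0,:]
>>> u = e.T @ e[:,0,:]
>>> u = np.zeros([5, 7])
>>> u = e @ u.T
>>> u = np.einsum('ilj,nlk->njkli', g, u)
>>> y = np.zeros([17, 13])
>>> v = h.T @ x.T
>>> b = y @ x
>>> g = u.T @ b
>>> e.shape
(17, 5, 7)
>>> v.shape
(7, 13, 13)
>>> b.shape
(17, 3)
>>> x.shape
(13, 3)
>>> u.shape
(17, 13, 5, 5, 7)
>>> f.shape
(3, 3)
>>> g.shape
(7, 5, 5, 13, 3)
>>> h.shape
(3, 13, 7)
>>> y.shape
(17, 13)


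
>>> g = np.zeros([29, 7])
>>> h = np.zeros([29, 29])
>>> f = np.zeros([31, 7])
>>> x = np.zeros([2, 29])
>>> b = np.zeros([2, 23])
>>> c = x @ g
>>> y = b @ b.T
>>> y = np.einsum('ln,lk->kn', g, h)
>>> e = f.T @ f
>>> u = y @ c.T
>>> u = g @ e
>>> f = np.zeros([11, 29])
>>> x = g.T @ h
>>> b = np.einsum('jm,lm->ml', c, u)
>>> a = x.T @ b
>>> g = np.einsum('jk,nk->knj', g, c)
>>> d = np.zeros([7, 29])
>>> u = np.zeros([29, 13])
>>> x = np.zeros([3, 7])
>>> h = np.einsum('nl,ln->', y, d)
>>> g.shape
(7, 2, 29)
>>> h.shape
()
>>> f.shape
(11, 29)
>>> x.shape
(3, 7)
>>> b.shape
(7, 29)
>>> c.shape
(2, 7)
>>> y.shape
(29, 7)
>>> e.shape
(7, 7)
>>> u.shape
(29, 13)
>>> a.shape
(29, 29)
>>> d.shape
(7, 29)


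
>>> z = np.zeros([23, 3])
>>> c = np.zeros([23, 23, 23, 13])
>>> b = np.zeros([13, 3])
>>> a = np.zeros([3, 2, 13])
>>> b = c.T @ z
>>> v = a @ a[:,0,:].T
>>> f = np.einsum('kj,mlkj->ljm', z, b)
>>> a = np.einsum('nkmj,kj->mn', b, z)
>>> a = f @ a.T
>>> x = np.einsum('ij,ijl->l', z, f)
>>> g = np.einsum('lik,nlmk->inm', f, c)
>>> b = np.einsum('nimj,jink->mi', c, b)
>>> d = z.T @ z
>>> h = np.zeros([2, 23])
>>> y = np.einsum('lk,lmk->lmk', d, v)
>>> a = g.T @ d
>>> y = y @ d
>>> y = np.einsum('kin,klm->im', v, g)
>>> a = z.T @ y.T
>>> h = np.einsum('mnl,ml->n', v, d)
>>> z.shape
(23, 3)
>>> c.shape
(23, 23, 23, 13)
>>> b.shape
(23, 23)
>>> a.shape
(3, 2)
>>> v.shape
(3, 2, 3)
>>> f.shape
(23, 3, 13)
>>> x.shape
(13,)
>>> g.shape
(3, 23, 23)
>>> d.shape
(3, 3)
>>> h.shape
(2,)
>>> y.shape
(2, 23)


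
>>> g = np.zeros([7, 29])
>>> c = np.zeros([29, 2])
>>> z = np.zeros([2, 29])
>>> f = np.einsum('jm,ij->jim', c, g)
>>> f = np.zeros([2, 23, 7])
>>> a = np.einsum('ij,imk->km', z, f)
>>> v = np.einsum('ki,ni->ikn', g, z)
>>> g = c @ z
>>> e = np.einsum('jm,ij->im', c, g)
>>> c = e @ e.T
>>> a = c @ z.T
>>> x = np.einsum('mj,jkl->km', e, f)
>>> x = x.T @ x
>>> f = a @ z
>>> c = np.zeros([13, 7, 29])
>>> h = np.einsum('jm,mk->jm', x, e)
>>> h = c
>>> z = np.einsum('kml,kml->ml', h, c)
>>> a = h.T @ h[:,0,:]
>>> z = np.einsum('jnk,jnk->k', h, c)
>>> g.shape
(29, 29)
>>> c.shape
(13, 7, 29)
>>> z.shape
(29,)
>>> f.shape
(29, 29)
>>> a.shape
(29, 7, 29)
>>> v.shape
(29, 7, 2)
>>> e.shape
(29, 2)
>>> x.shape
(29, 29)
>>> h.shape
(13, 7, 29)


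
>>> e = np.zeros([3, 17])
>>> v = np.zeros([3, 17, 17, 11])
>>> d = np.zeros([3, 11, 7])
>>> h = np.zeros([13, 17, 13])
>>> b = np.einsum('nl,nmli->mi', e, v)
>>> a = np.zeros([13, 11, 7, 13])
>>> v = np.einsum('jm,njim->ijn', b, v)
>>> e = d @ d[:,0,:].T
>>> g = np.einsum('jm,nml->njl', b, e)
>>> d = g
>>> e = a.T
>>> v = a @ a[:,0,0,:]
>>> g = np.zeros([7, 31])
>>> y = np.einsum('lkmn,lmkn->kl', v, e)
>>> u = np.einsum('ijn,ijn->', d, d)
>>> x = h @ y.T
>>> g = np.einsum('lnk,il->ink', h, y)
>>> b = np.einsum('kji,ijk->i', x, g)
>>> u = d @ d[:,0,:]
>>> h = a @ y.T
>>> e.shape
(13, 7, 11, 13)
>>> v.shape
(13, 11, 7, 13)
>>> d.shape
(3, 17, 3)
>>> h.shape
(13, 11, 7, 11)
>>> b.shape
(11,)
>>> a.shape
(13, 11, 7, 13)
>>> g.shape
(11, 17, 13)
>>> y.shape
(11, 13)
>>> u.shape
(3, 17, 3)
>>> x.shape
(13, 17, 11)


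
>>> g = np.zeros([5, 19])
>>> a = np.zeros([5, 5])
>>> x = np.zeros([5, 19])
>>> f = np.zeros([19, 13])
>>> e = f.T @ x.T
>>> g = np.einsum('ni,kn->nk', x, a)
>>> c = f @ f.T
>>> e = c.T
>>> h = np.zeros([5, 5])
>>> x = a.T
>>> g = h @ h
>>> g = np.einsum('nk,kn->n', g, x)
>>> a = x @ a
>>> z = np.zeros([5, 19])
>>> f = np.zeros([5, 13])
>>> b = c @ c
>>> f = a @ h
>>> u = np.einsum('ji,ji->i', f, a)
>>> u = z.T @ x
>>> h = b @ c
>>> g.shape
(5,)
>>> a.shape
(5, 5)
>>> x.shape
(5, 5)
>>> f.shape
(5, 5)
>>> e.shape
(19, 19)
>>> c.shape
(19, 19)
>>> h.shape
(19, 19)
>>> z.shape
(5, 19)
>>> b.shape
(19, 19)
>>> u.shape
(19, 5)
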